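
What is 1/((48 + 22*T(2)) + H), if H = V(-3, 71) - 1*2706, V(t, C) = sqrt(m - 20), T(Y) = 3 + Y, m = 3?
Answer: -2548/6492321 - I*sqrt(17)/6492321 ≈ -0.00039246 - 6.3507e-7*I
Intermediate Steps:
V(t, C) = I*sqrt(17) (V(t, C) = sqrt(3 - 20) = sqrt(-17) = I*sqrt(17))
H = -2706 + I*sqrt(17) (H = I*sqrt(17) - 1*2706 = I*sqrt(17) - 2706 = -2706 + I*sqrt(17) ≈ -2706.0 + 4.1231*I)
1/((48 + 22*T(2)) + H) = 1/((48 + 22*(3 + 2)) + (-2706 + I*sqrt(17))) = 1/((48 + 22*5) + (-2706 + I*sqrt(17))) = 1/((48 + 110) + (-2706 + I*sqrt(17))) = 1/(158 + (-2706 + I*sqrt(17))) = 1/(-2548 + I*sqrt(17))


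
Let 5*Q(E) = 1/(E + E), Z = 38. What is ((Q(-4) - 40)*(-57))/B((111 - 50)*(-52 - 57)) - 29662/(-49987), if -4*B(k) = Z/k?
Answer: 1596342786329/999740 ≈ 1.5968e+6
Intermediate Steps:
B(k) = -19/(2*k)
Q(E) = 1/(10*E) (Q(E) = 1/(5*(E + E)) = 1/(5*((2*E))) = (1/(2*E))/5 = 1/(10*E))
((Q(-4) - 40)*(-57))/B((111 - 50)*(-52 - 57)) - 29662/(-49987) = (((⅒)/(-4) - 40)*(-57))/((-19*1/((-52 - 57)*(111 - 50))/2)) - 29662/(-49987) = (((⅒)*(-¼) - 40)*(-57))/((-19/(2*(61*(-109))))) - 29662*(-1/49987) = ((-1/40 - 40)*(-57))/((-19/2/(-6649))) + 29662/49987 = (-1601/40*(-57))/((-19/2*(-1/6649))) + 29662/49987 = 91257/(40*(19/13298)) + 29662/49987 = (91257/40)*(13298/19) + 29662/49987 = 31935147/20 + 29662/49987 = 1596342786329/999740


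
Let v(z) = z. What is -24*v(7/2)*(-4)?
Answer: 336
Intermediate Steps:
-24*v(7/2)*(-4) = -168/2*(-4) = -24*7/2*(-4) = -84*(-4) = 336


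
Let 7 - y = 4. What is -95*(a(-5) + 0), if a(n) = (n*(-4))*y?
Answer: -5700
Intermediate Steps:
y = 3 (y = 7 - 1*4 = 7 - 4 = 3)
a(n) = -12*n (a(n) = (n*(-4))*3 = -4*n*3 = -12*n)
-95*(a(-5) + 0) = -95*(-12*(-5) + 0) = -95*(60 + 0) = -95*60 = -5700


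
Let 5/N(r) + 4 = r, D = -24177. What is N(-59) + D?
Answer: -1523156/63 ≈ -24177.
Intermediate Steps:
N(r) = 5/(-4 + r)
N(-59) + D = 5/(-4 - 59) - 24177 = 5/(-63) - 24177 = 5*(-1/63) - 24177 = -5/63 - 24177 = -1523156/63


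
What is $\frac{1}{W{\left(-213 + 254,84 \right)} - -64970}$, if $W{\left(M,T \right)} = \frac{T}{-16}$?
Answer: $\frac{4}{259859} \approx 1.5393 \cdot 10^{-5}$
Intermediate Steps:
$W{\left(M,T \right)} = - \frac{T}{16}$ ($W{\left(M,T \right)} = T \left(- \frac{1}{16}\right) = - \frac{T}{16}$)
$\frac{1}{W{\left(-213 + 254,84 \right)} - -64970} = \frac{1}{\left(- \frac{1}{16}\right) 84 - -64970} = \frac{1}{- \frac{21}{4} + 64970} = \frac{1}{\frac{259859}{4}} = \frac{4}{259859}$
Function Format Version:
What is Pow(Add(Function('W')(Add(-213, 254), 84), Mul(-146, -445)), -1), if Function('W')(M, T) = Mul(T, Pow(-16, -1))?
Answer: Rational(4, 259859) ≈ 1.5393e-5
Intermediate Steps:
Function('W')(M, T) = Mul(Rational(-1, 16), T) (Function('W')(M, T) = Mul(T, Rational(-1, 16)) = Mul(Rational(-1, 16), T))
Pow(Add(Function('W')(Add(-213, 254), 84), Mul(-146, -445)), -1) = Pow(Add(Mul(Rational(-1, 16), 84), Mul(-146, -445)), -1) = Pow(Add(Rational(-21, 4), 64970), -1) = Pow(Rational(259859, 4), -1) = Rational(4, 259859)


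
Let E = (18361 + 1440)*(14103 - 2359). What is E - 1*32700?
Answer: 232510244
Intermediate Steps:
E = 232542944 (E = 19801*11744 = 232542944)
E - 1*32700 = 232542944 - 1*32700 = 232542944 - 32700 = 232510244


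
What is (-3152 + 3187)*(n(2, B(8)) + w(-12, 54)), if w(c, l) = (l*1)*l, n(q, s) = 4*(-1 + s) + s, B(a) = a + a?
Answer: 104720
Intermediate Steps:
B(a) = 2*a
n(q, s) = -4 + 5*s (n(q, s) = (-4 + 4*s) + s = -4 + 5*s)
w(c, l) = l**2 (w(c, l) = l*l = l**2)
(-3152 + 3187)*(n(2, B(8)) + w(-12, 54)) = (-3152 + 3187)*((-4 + 5*(2*8)) + 54**2) = 35*((-4 + 5*16) + 2916) = 35*((-4 + 80) + 2916) = 35*(76 + 2916) = 35*2992 = 104720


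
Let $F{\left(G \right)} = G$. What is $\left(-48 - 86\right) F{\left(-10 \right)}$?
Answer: $1340$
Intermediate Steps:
$\left(-48 - 86\right) F{\left(-10 \right)} = \left(-48 - 86\right) \left(-10\right) = \left(-134\right) \left(-10\right) = 1340$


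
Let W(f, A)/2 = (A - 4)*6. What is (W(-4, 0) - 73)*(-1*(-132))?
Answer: -15972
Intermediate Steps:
W(f, A) = -48 + 12*A (W(f, A) = 2*((A - 4)*6) = 2*((-4 + A)*6) = 2*(-24 + 6*A) = -48 + 12*A)
(W(-4, 0) - 73)*(-1*(-132)) = ((-48 + 12*0) - 73)*(-1*(-132)) = ((-48 + 0) - 73)*132 = (-48 - 73)*132 = -121*132 = -15972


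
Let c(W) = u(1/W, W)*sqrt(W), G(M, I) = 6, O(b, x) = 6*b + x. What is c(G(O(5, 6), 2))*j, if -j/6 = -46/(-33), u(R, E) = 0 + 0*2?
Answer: 0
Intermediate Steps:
O(b, x) = x + 6*b
u(R, E) = 0 (u(R, E) = 0 + 0 = 0)
c(W) = 0 (c(W) = 0*sqrt(W) = 0)
j = -92/11 (j = -(-276)/(-33) = -(-276)*(-1)/33 = -6*46/33 = -92/11 ≈ -8.3636)
c(G(O(5, 6), 2))*j = 0*(-92/11) = 0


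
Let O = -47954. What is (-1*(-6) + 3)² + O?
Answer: -47873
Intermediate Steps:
(-1*(-6) + 3)² + O = (-1*(-6) + 3)² - 47954 = (6 + 3)² - 47954 = 9² - 47954 = 81 - 47954 = -47873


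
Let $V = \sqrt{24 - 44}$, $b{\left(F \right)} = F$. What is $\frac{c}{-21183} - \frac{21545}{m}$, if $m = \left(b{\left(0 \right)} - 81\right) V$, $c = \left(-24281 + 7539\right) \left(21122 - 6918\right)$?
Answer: $\frac{237803368}{21183} - \frac{4309 i \sqrt{5}}{162} \approx 11226.0 - 59.477 i$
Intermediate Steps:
$V = 2 i \sqrt{5}$ ($V = \sqrt{-20} = 2 i \sqrt{5} \approx 4.4721 i$)
$c = -237803368$ ($c = \left(-16742\right) 14204 = -237803368$)
$m = - 162 i \sqrt{5}$ ($m = \left(0 - 81\right) 2 i \sqrt{5} = - 81 \cdot 2 i \sqrt{5} = - 162 i \sqrt{5} \approx - 362.24 i$)
$\frac{c}{-21183} - \frac{21545}{m} = - \frac{237803368}{-21183} - \frac{21545}{\left(-162\right) i \sqrt{5}} = \left(-237803368\right) \left(- \frac{1}{21183}\right) - 21545 \frac{i \sqrt{5}}{810} = \frac{237803368}{21183} - \frac{4309 i \sqrt{5}}{162}$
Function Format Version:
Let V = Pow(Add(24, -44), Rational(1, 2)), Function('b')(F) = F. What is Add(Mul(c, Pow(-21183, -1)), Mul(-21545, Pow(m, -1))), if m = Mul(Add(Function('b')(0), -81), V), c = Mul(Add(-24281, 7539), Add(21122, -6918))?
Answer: Add(Rational(237803368, 21183), Mul(Rational(-4309, 162), I, Pow(5, Rational(1, 2)))) ≈ Add(11226., Mul(-59.477, I))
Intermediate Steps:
V = Mul(2, I, Pow(5, Rational(1, 2))) (V = Pow(-20, Rational(1, 2)) = Mul(2, I, Pow(5, Rational(1, 2))) ≈ Mul(4.4721, I))
c = -237803368 (c = Mul(-16742, 14204) = -237803368)
m = Mul(-162, I, Pow(5, Rational(1, 2))) (m = Mul(Add(0, -81), Mul(2, I, Pow(5, Rational(1, 2)))) = Mul(-81, Mul(2, I, Pow(5, Rational(1, 2)))) = Mul(-162, I, Pow(5, Rational(1, 2))) ≈ Mul(-362.24, I))
Add(Mul(c, Pow(-21183, -1)), Mul(-21545, Pow(m, -1))) = Add(Mul(-237803368, Pow(-21183, -1)), Mul(-21545, Pow(Mul(-162, I, Pow(5, Rational(1, 2))), -1))) = Add(Mul(-237803368, Rational(-1, 21183)), Mul(-21545, Mul(Rational(1, 810), I, Pow(5, Rational(1, 2))))) = Add(Rational(237803368, 21183), Mul(Rational(-4309, 162), I, Pow(5, Rational(1, 2))))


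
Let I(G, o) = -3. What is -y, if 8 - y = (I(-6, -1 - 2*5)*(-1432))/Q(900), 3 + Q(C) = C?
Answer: -960/299 ≈ -3.2107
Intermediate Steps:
Q(C) = -3 + C
y = 960/299 (y = 8 - (-3*(-1432))/(-3 + 900) = 8 - 4296/897 = 8 - 1*1432/299 = 8 - 1432/299 = 960/299 ≈ 3.2107)
-y = -1*960/299 = -960/299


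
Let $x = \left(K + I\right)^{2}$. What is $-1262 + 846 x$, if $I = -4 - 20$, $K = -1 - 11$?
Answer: $1095154$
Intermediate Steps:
$K = -12$ ($K = -1 - 11 = -12$)
$I = -24$ ($I = -4 - 20 = -24$)
$x = 1296$ ($x = \left(-12 - 24\right)^{2} = \left(-36\right)^{2} = 1296$)
$-1262 + 846 x = -1262 + 846 \cdot 1296 = -1262 + 1096416 = 1095154$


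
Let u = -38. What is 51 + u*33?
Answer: -1203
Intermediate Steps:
51 + u*33 = 51 - 38*33 = 51 - 1254 = -1203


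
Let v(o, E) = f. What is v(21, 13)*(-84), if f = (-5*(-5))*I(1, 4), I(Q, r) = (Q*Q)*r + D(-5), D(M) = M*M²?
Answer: 254100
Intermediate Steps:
D(M) = M³
I(Q, r) = -125 + r*Q² (I(Q, r) = (Q*Q)*r + (-5)³ = Q²*r - 125 = r*Q² - 125 = -125 + r*Q²)
f = -3025 (f = (-5*(-5))*(-125 + 4*1²) = 25*(-125 + 4*1) = 25*(-125 + 4) = 25*(-121) = -3025)
v(o, E) = -3025
v(21, 13)*(-84) = -3025*(-84) = 254100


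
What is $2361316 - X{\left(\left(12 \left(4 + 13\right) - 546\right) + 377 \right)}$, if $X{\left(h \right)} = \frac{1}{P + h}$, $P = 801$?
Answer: $\frac{1974060175}{836} \approx 2.3613 \cdot 10^{6}$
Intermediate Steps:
$X{\left(h \right)} = \frac{1}{801 + h}$
$2361316 - X{\left(\left(12 \left(4 + 13\right) - 546\right) + 377 \right)} = 2361316 - \frac{1}{801 + \left(\left(12 \left(4 + 13\right) - 546\right) + 377\right)} = 2361316 - \frac{1}{801 + \left(\left(12 \cdot 17 - 546\right) + 377\right)} = 2361316 - \frac{1}{801 + \left(\left(204 - 546\right) + 377\right)} = 2361316 - \frac{1}{801 + \left(-342 + 377\right)} = 2361316 - \frac{1}{801 + 35} = 2361316 - \frac{1}{836} = \frac{1974060175}{836}$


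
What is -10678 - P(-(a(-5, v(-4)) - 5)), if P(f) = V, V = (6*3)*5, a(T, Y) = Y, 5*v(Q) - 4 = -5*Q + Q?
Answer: -10768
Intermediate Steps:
v(Q) = ⅘ - 4*Q/5 (v(Q) = ⅘ + (-5*Q + Q)/5 = ⅘ + (-4*Q)/5 = ⅘ - 4*Q/5)
V = 90 (V = 18*5 = 90)
P(f) = 90
-10678 - P(-(a(-5, v(-4)) - 5)) = -10678 - 1*90 = -10678 - 90 = -10768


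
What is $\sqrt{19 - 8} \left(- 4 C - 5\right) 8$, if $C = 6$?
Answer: $- 232 \sqrt{11} \approx -769.46$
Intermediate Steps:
$\sqrt{19 - 8} \left(- 4 C - 5\right) 8 = \sqrt{19 - 8} \left(\left(-4\right) 6 - 5\right) 8 = \sqrt{11} \left(-24 - 5\right) 8 = \sqrt{11} \left(-29\right) 8 = - 29 \sqrt{11} \cdot 8 = - 232 \sqrt{11}$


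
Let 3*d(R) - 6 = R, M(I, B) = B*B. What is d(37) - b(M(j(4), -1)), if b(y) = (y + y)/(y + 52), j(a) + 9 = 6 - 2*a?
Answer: 2273/159 ≈ 14.296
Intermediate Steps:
j(a) = -3 - 2*a (j(a) = -9 + (6 - 2*a) = -3 - 2*a)
M(I, B) = B²
d(R) = 2 + R/3
b(y) = 2*y/(52 + y) (b(y) = (2*y)/(52 + y) = 2*y/(52 + y))
d(37) - b(M(j(4), -1)) = (2 + (⅓)*37) - 2*(-1)²/(52 + (-1)²) = (2 + 37/3) - 2/(52 + 1) = 43/3 - 2/53 = 2273/159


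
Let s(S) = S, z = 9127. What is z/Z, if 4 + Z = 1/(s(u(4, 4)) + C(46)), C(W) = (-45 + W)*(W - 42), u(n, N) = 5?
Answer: -82143/35 ≈ -2346.9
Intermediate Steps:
C(W) = (-45 + W)*(-42 + W)
Z = -35/9 (Z = -4 + 1/(5 + (1890 + 46**2 - 87*46)) = -4 + 1/(5 + (1890 + 2116 - 4002)) = -4 + 1/(5 + 4) = -4 + 1/9 = -35/9 ≈ -3.8889)
z/Z = 9127/(-35/9) = 9127*(-9/35) = -82143/35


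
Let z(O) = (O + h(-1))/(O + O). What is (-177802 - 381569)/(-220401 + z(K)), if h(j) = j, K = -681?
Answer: 380931651/150092740 ≈ 2.5380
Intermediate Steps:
z(O) = (-1 + O)/(2*O) (z(O) = (O - 1)/(O + O) = (-1 + O)/((2*O)) = (-1 + O)*(1/(2*O)) = (-1 + O)/(2*O))
(-177802 - 381569)/(-220401 + z(K)) = (-177802 - 381569)/(-220401 + (1/2)*(-1 - 681)/(-681)) = -559371/(-220401 + (1/2)*(-1/681)*(-682)) = -559371/(-220401 + 341/681) = -559371/(-150092740/681) = -559371*(-681/150092740) = 380931651/150092740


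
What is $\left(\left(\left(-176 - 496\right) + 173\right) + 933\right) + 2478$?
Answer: $2912$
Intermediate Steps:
$\left(\left(\left(-176 - 496\right) + 173\right) + 933\right) + 2478 = \left(\left(-672 + 173\right) + 933\right) + 2478 = \left(-499 + 933\right) + 2478 = 434 + 2478 = 2912$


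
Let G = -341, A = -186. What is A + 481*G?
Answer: -164207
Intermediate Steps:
A + 481*G = -186 + 481*(-341) = -186 - 164021 = -164207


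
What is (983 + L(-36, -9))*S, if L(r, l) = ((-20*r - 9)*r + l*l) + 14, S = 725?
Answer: -17775550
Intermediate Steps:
L(r, l) = 14 + l² + r*(-9 - 20*r) (L(r, l) = ((-9 - 20*r)*r + l²) + 14 = (r*(-9 - 20*r) + l²) + 14 = (l² + r*(-9 - 20*r)) + 14 = 14 + l² + r*(-9 - 20*r))
(983 + L(-36, -9))*S = (983 + (14 + (-9)² - 20*(-36)² - 9*(-36)))*725 = (983 + (14 + 81 - 20*1296 + 324))*725 = (983 + (14 + 81 - 25920 + 324))*725 = (983 - 25501)*725 = -24518*725 = -17775550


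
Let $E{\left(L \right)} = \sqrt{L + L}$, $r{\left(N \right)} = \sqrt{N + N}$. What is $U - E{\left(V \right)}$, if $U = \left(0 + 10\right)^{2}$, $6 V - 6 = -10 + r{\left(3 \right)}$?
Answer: $100 - \frac{\sqrt{-12 + 3 \sqrt{6}}}{3} \approx 100.0 - 0.71891 i$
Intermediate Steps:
$r{\left(N \right)} = \sqrt{2} \sqrt{N}$ ($r{\left(N \right)} = \sqrt{2 N} = \sqrt{2} \sqrt{N}$)
$V = - \frac{2}{3} + \frac{\sqrt{6}}{6}$ ($V = 1 + \frac{-10 + \sqrt{2} \sqrt{3}}{6} = 1 + \frac{-10 + \sqrt{6}}{6} = 1 - \left(\frac{5}{3} - \frac{\sqrt{6}}{6}\right) = - \frac{2}{3} + \frac{\sqrt{6}}{6} \approx -0.25842$)
$U = 100$ ($U = 10^{2} = 100$)
$E{\left(L \right)} = \sqrt{2} \sqrt{L}$ ($E{\left(L \right)} = \sqrt{2 L} = \sqrt{2} \sqrt{L}$)
$U - E{\left(V \right)} = 100 - \sqrt{2} \sqrt{- \frac{2}{3} + \frac{\sqrt{6}}{6}}$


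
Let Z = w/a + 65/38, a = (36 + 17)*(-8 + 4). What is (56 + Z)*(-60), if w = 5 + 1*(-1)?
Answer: -3485730/1007 ≈ -3461.5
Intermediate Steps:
w = 4 (w = 5 - 1 = 4)
a = -212 (a = 53*(-4) = -212)
Z = 3407/2014 (Z = 4/(-212) + 65/38 = 4*(-1/212) + 65*(1/38) = -1/53 + 65/38 = 3407/2014 ≈ 1.6917)
(56 + Z)*(-60) = (56 + 3407/2014)*(-60) = (116191/2014)*(-60) = -3485730/1007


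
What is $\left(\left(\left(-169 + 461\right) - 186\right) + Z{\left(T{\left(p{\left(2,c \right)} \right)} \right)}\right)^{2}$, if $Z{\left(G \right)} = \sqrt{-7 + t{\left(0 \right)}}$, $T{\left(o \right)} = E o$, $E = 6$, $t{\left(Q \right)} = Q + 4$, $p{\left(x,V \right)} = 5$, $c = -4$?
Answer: $\left(106 + i \sqrt{3}\right)^{2} \approx 11233.0 + 367.19 i$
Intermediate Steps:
$t{\left(Q \right)} = 4 + Q$
$T{\left(o \right)} = 6 o$
$Z{\left(G \right)} = i \sqrt{3}$ ($Z{\left(G \right)} = \sqrt{-7 + \left(4 + 0\right)} = \sqrt{-7 + 4} = \sqrt{-3} = i \sqrt{3}$)
$\left(\left(\left(-169 + 461\right) - 186\right) + Z{\left(T{\left(p{\left(2,c \right)} \right)} \right)}\right)^{2} = \left(\left(\left(-169 + 461\right) - 186\right) + i \sqrt{3}\right)^{2} = \left(\left(292 - 186\right) + i \sqrt{3}\right)^{2} = \left(106 + i \sqrt{3}\right)^{2}$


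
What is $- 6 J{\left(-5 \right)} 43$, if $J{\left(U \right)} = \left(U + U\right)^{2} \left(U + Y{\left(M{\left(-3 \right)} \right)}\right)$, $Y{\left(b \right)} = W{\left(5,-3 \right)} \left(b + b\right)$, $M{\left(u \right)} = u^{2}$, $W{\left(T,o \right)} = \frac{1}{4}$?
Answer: $12900$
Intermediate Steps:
$W{\left(T,o \right)} = \frac{1}{4}$
$Y{\left(b \right)} = \frac{b}{2}$ ($Y{\left(b \right)} = \frac{b + b}{4} = \frac{2 b}{4} = \frac{b}{2}$)
$J{\left(U \right)} = 4 U^{2} \left(\frac{9}{2} + U\right)$ ($J{\left(U \right)} = \left(U + U\right)^{2} \left(U + \frac{\left(-3\right)^{2}}{2}\right) = \left(2 U\right)^{2} \left(U + \frac{1}{2} \cdot 9\right) = 4 U^{2} \left(U + \frac{9}{2}\right) = 4 U^{2} \left(\frac{9}{2} + U\right)$)
$- 6 J{\left(-5 \right)} 43 = - 6 \left(-5\right)^{2} \left(18 + 4 \left(-5\right)\right) 43 = - 6 \cdot 25 \left(18 - 20\right) 43 = - 6 \cdot 25 \left(-2\right) 43 = \left(-6\right) \left(-50\right) 43 = 300 \cdot 43 = 12900$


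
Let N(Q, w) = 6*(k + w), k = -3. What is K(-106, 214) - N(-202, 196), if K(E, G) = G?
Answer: -944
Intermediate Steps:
N(Q, w) = -18 + 6*w (N(Q, w) = 6*(-3 + w) = -18 + 6*w)
K(-106, 214) - N(-202, 196) = 214 - (-18 + 6*196) = 214 - (-18 + 1176) = 214 - 1*1158 = 214 - 1158 = -944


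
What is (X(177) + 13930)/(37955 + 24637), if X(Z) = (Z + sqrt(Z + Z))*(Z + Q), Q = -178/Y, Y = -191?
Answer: 8675975/11955072 + 33985*sqrt(354)/11955072 ≈ 0.77920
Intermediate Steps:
Q = 178/191 (Q = -178/(-191) = -178*(-1/191) = 178/191 ≈ 0.93194)
X(Z) = (178/191 + Z)*(Z + sqrt(2)*sqrt(Z)) (X(Z) = (Z + sqrt(Z + Z))*(Z + 178/191) = (Z + sqrt(2*Z))*(178/191 + Z) = (Z + sqrt(2)*sqrt(Z))*(178/191 + Z) = (178/191 + Z)*(Z + sqrt(2)*sqrt(Z)))
(X(177) + 13930)/(37955 + 24637) = ((177**2 + (178/191)*177 + sqrt(2)*177**(3/2) + 178*sqrt(2)*sqrt(177)/191) + 13930)/(37955 + 24637) = ((31329 + 31506/191 + sqrt(2)*(177*sqrt(177)) + 178*sqrt(354)/191) + 13930)/62592 = ((31329 + 31506/191 + 177*sqrt(354) + 178*sqrt(354)/191) + 13930)*(1/62592) = ((6015345/191 + 33985*sqrt(354)/191) + 13930)*(1/62592) = (8675975/191 + 33985*sqrt(354)/191)*(1/62592) = 8675975/11955072 + 33985*sqrt(354)/11955072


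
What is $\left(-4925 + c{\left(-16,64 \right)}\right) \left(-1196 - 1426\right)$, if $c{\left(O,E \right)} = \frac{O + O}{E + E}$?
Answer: $\frac{25828011}{2} \approx 1.2914 \cdot 10^{7}$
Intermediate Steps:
$c{\left(O,E \right)} = \frac{O}{E}$ ($c{\left(O,E \right)} = \frac{2 O}{2 E} = 2 O \frac{1}{2 E} = \frac{O}{E}$)
$\left(-4925 + c{\left(-16,64 \right)}\right) \left(-1196 - 1426\right) = \left(-4925 - \frac{16}{64}\right) \left(-1196 - 1426\right) = \left(-4925 - \frac{1}{4}\right) \left(-2622\right) = \left(- \frac{19701}{4}\right) \left(-2622\right) = \frac{25828011}{2}$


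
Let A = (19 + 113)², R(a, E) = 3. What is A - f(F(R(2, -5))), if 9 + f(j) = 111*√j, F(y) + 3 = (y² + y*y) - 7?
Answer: 17433 - 222*√2 ≈ 17119.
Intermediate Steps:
F(y) = -10 + 2*y² (F(y) = -3 + ((y² + y*y) - 7) = -3 + ((y² + y²) - 7) = -3 + (2*y² - 7) = -3 + (-7 + 2*y²) = -10 + 2*y²)
f(j) = -9 + 111*√j
A = 17424 (A = 132² = 17424)
A - f(F(R(2, -5))) = 17424 - (-9 + 111*√(-10 + 2*3²)) = 17424 - (-9 + 111*√(-10 + 2*9)) = 17424 - (-9 + 111*√(-10 + 18)) = 17424 - (-9 + 111*√8) = 17424 - (-9 + 111*(2*√2)) = 17424 - (-9 + 222*√2) = 17424 + (9 - 222*√2) = 17433 - 222*√2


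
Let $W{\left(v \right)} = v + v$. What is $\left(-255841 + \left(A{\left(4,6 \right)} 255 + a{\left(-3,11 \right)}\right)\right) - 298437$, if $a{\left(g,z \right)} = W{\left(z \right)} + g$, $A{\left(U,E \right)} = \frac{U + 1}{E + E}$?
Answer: $- \frac{2216611}{4} \approx -5.5415 \cdot 10^{5}$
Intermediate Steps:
$W{\left(v \right)} = 2 v$
$A{\left(U,E \right)} = \frac{1 + U}{2 E}$
$a{\left(g,z \right)} = g + 2 z$ ($a{\left(g,z \right)} = 2 z + g = g + 2 z$)
$\left(-255841 + \left(A{\left(4,6 \right)} 255 + a{\left(-3,11 \right)}\right)\right) - 298437 = \left(-255841 + \left(\frac{1 + 4}{2 \cdot 6} \cdot 255 + \left(-3 + 2 \cdot 11\right)\right)\right) - 298437 = \left(-255841 + \left(\frac{1}{2} \cdot \frac{1}{6} \cdot 5 \cdot 255 + \left(-3 + 22\right)\right)\right) - 298437 = \left(-255841 + \left(\frac{5}{12} \cdot 255 + 19\right)\right) - 298437 = \left(-255841 + \left(\frac{425}{4} + 19\right)\right) - 298437 = \left(-255841 + \frac{501}{4}\right) - 298437 = - \frac{1022863}{4} - 298437 = - \frac{2216611}{4}$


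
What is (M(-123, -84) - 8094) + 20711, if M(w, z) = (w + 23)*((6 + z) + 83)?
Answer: 12117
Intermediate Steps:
M(w, z) = (23 + w)*(89 + z)
(M(-123, -84) - 8094) + 20711 = ((2047 + 23*(-84) + 89*(-123) - 123*(-84)) - 8094) + 20711 = ((2047 - 1932 - 10947 + 10332) - 8094) + 20711 = (-500 - 8094) + 20711 = -8594 + 20711 = 12117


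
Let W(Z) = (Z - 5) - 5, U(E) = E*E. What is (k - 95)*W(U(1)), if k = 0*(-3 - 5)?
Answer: 855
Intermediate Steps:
U(E) = E²
W(Z) = -10 + Z (W(Z) = (-5 + Z) - 5 = -10 + Z)
k = 0 (k = 0*(-8) = 0)
(k - 95)*W(U(1)) = (0 - 95)*(-10 + 1²) = -95*(-10 + 1) = -95*(-9) = 855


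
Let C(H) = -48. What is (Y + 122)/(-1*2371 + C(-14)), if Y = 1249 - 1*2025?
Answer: 654/2419 ≈ 0.27036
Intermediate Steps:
Y = -776 (Y = 1249 - 2025 = -776)
(Y + 122)/(-1*2371 + C(-14)) = (-776 + 122)/(-1*2371 - 48) = -654/(-2371 - 48) = -654/(-2419) = -654*(-1/2419) = 654/2419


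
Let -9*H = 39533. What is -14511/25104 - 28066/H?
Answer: 1922485471/330812144 ≈ 5.8114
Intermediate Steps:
H = -39533/9 (H = -⅑*39533 = -39533/9 ≈ -4392.6)
-14511/25104 - 28066/H = -14511/25104 - 28066/(-39533/9) = -14511*1/25104 - 28066*(-9/39533) = -4837/8368 + 252594/39533 = 1922485471/330812144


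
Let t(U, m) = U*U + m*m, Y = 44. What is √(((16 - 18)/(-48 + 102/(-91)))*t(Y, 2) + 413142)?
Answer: √82565272554/447 ≈ 642.82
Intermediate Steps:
t(U, m) = U² + m²
√(((16 - 18)/(-48 + 102/(-91)))*t(Y, 2) + 413142) = √(((16 - 18)/(-48 + 102/(-91)))*(44² + 2²) + 413142) = √((-2/(-48 + 102*(-1/91)))*(1936 + 4) + 413142) = √(-2/(-48 - 102/91)*1940 + 413142) = √(-2/(-4470/91)*1940 + 413142) = √(-2*(-91/4470)*1940 + 413142) = √((91/2235)*1940 + 413142) = √(35308/447 + 413142) = √(184709782/447) = √82565272554/447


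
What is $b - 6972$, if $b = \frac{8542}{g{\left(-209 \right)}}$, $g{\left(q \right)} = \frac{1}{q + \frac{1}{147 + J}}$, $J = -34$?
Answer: $- \frac{202515708}{113} \approx -1.7922 \cdot 10^{6}$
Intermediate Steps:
$g{\left(q \right)} = \frac{1}{\frac{1}{113} + q}$ ($g{\left(q \right)} = \frac{1}{q + \frac{1}{147 - 34}} = \frac{1}{q + \frac{1}{113}} = \frac{1}{\frac{1}{113} + q}$)
$b = - \frac{201727872}{113}$ ($b = \frac{8542}{113 \frac{1}{1 + 113 \left(-209\right)}} = \frac{8542}{113 \frac{1}{1 - 23617}} = \frac{8542}{113 \frac{1}{-23616}} = \frac{8542}{113 \left(- \frac{1}{23616}\right)} = \frac{8542}{- \frac{113}{23616}} = 8542 \left(- \frac{23616}{113}\right) = - \frac{201727872}{113} \approx -1.7852 \cdot 10^{6}$)
$b - 6972 = - \frac{201727872}{113} - 6972 = - \frac{202515708}{113}$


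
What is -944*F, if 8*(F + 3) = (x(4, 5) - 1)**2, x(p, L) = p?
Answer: 1770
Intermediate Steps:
F = -15/8 (F = -3 + (4 - 1)**2/8 = -3 + (1/8)*3**2 = -3 + (1/8)*9 = -3 + 9/8 = -15/8 ≈ -1.8750)
-944*F = -944*(-15/8) = 1770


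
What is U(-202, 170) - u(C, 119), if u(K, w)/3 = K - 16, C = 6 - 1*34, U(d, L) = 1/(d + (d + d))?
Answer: 79991/606 ≈ 132.00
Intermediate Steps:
U(d, L) = 1/(3*d) (U(d, L) = 1/(d + 2*d) = 1/(3*d))
C = -28 (C = 6 - 34 = -28)
u(K, w) = -48 + 3*K (u(K, w) = 3*(K - 16) = 3*(-16 + K) = -48 + 3*K)
U(-202, 170) - u(C, 119) = (1/3)/(-202) - (-48 + 3*(-28)) = (1/3)*(-1/202) - (-48 - 84) = -1/606 - 1*(-132) = -1/606 + 132 = 79991/606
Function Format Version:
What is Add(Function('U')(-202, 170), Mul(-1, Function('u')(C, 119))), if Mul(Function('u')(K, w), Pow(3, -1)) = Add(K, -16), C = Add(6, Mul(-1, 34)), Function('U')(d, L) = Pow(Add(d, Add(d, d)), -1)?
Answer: Rational(79991, 606) ≈ 132.00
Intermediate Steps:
Function('U')(d, L) = Mul(Rational(1, 3), Pow(d, -1)) (Function('U')(d, L) = Pow(Add(d, Mul(2, d)), -1) = Pow(Mul(3, d), -1) = Mul(Rational(1, 3), Pow(d, -1)))
C = -28 (C = Add(6, -34) = -28)
Function('u')(K, w) = Add(-48, Mul(3, K)) (Function('u')(K, w) = Mul(3, Add(K, -16)) = Mul(3, Add(-16, K)) = Add(-48, Mul(3, K)))
Add(Function('U')(-202, 170), Mul(-1, Function('u')(C, 119))) = Add(Mul(Rational(1, 3), Pow(-202, -1)), Mul(-1, Add(-48, Mul(3, -28)))) = Add(Mul(Rational(1, 3), Rational(-1, 202)), Mul(-1, Add(-48, -84))) = Add(Rational(-1, 606), Mul(-1, -132)) = Add(Rational(-1, 606), 132) = Rational(79991, 606)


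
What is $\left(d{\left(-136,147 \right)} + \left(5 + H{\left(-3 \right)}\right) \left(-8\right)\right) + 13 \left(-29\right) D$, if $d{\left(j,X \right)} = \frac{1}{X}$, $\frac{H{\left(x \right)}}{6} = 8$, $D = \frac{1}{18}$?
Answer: $- \frac{392435}{882} \approx -444.94$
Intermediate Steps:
$D = \frac{1}{18} \approx 0.055556$
$H{\left(x \right)} = 48$ ($H{\left(x \right)} = 6 \cdot 8 = 48$)
$\left(d{\left(-136,147 \right)} + \left(5 + H{\left(-3 \right)}\right) \left(-8\right)\right) + 13 \left(-29\right) D = \left(\frac{1}{147} + \left(5 + 48\right) \left(-8\right)\right) + 13 \left(-29\right) \frac{1}{18} = \left(\frac{1}{147} + 53 \left(-8\right)\right) - \frac{377}{18} = \left(\frac{1}{147} - 424\right) - \frac{377}{18} = - \frac{62327}{147} - \frac{377}{18} = - \frac{392435}{882}$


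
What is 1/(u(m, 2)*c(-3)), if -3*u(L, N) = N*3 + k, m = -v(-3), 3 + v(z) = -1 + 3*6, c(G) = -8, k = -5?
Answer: 3/8 ≈ 0.37500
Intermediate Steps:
v(z) = 14 (v(z) = -3 + (-1 + 3*6) = -3 + (-1 + 18) = -3 + 17 = 14)
m = -14 (m = -1*14 = -14)
u(L, N) = 5/3 - N (u(L, N) = -(N*3 - 5)/3 = -(3*N - 5)/3 = -(-5 + 3*N)/3 = 5/3 - N)
1/(u(m, 2)*c(-3)) = 1/((5/3 - 1*2)*(-8)) = 1/((5/3 - 2)*(-8)) = 1/(-1/3*(-8)) = 1/(8/3) = 3/8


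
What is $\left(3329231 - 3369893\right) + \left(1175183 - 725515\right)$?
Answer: $409006$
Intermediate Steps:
$\left(3329231 - 3369893\right) + \left(1175183 - 725515\right) = -40662 + 449668 = 409006$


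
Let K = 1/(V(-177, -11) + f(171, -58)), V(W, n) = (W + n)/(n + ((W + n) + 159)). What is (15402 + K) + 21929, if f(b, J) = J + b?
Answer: 43938597/1177 ≈ 37331.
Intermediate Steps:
V(W, n) = (W + n)/(159 + W + 2*n) (V(W, n) = (W + n)/(n + (159 + W + n)) = (W + n)/(159 + W + 2*n))
K = 10/1177 (K = 1/((-177 - 11)/(159 - 177 + 2*(-11)) + (-58 + 171)) = 1/(-188/(159 - 177 - 22) + 113) = 1/(-188/(-40) + 113) = 1/(-1/40*(-188) + 113) = 1/(47/10 + 113) = 1/(1177/10) = 10/1177 ≈ 0.0084962)
(15402 + K) + 21929 = (15402 + 10/1177) + 21929 = 18128164/1177 + 21929 = 43938597/1177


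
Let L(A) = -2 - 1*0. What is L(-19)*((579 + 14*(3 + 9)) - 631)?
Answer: -232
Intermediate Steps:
L(A) = -2 (L(A) = -2 + 0 = -2)
L(-19)*((579 + 14*(3 + 9)) - 631) = -2*((579 + 14*(3 + 9)) - 631) = -2*((579 + 14*12) - 631) = -2*((579 + 168) - 631) = -2*(747 - 631) = -2*116 = -232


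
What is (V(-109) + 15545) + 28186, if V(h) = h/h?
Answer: 43732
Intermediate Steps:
V(h) = 1
(V(-109) + 15545) + 28186 = (1 + 15545) + 28186 = 15546 + 28186 = 43732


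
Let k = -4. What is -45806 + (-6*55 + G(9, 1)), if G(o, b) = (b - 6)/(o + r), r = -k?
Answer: -599773/13 ≈ -46136.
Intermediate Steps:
r = 4 (r = -1*(-4) = 4)
G(o, b) = (-6 + b)/(4 + o) (G(o, b) = (b - 6)/(o + 4) = (-6 + b)/(4 + o))
-45806 + (-6*55 + G(9, 1)) = -45806 + (-6*55 + (-6 + 1)/(4 + 9)) = -45806 + (-330 - 5/13) = -45806 - 4295/13 = -599773/13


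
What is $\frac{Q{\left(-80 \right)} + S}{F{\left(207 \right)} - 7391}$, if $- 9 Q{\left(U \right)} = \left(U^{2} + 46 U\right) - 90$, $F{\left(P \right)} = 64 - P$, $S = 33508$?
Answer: $- \frac{149471}{33903} \approx -4.4088$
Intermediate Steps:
$Q{\left(U \right)} = 10 - \frac{46 U}{9} - \frac{U^{2}}{9}$ ($Q{\left(U \right)} = - \frac{\left(U^{2} + 46 U\right) - 90}{9} = - \frac{-90 + U^{2} + 46 U}{9} = 10 - \frac{46 U}{9} - \frac{U^{2}}{9}$)
$\frac{Q{\left(-80 \right)} + S}{F{\left(207 \right)} - 7391} = \frac{\left(10 - - \frac{3680}{9} - \frac{\left(-80\right)^{2}}{9}\right) + 33508}{\left(64 - 207\right) - 7391} = \frac{\left(10 + \frac{3680}{9} - \frac{6400}{9}\right) + 33508}{\left(64 - 207\right) - 7391} = \frac{\left(10 + \frac{3680}{9} - \frac{6400}{9}\right) + 33508}{-143 - 7391} = \frac{- \frac{2630}{9} + 33508}{-7534} = \frac{298942}{9} \left(- \frac{1}{7534}\right) = - \frac{149471}{33903}$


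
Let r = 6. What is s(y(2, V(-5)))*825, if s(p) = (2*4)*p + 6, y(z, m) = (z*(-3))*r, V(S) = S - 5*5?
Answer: -232650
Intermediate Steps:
V(S) = -25 + S (V(S) = S - 25 = -25 + S)
y(z, m) = -18*z (y(z, m) = (z*(-3))*6 = -3*z*6 = -18*z)
s(p) = 6 + 8*p (s(p) = 8*p + 6 = 6 + 8*p)
s(y(2, V(-5)))*825 = (6 + 8*(-18*2))*825 = (6 + 8*(-36))*825 = (6 - 288)*825 = -282*825 = -232650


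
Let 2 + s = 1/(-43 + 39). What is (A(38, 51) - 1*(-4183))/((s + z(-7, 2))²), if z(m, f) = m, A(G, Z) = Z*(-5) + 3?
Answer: 62896/1369 ≈ 45.943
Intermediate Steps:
s = -9/4 (s = -2 + 1/(-43 + 39) = -2 + 1/(-4) = -2 - ¼ = -9/4 ≈ -2.2500)
A(G, Z) = 3 - 5*Z (A(G, Z) = -5*Z + 3 = 3 - 5*Z)
(A(38, 51) - 1*(-4183))/((s + z(-7, 2))²) = ((3 - 5*51) - 1*(-4183))/((-9/4 - 7)²) = ((3 - 255) + 4183)/((-37/4)²) = (-252 + 4183)/(1369/16) = 3931*(16/1369) = 62896/1369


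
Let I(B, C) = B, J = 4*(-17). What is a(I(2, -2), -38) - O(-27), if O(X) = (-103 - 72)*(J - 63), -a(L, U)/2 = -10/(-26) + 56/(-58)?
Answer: -8642287/377 ≈ -22924.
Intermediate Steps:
J = -68
a(L, U) = 438/377 (a(L, U) = -2*(-10/(-26) + 56/(-58)) = -2*(-10*(-1/26) + 56*(-1/58)) = -2*(5/13 - 28/29) = -2*(-219/377) = 438/377)
O(X) = 22925 (O(X) = (-103 - 72)*(-68 - 63) = -175*(-131) = 22925)
a(I(2, -2), -38) - O(-27) = 438/377 - 1*22925 = 438/377 - 22925 = -8642287/377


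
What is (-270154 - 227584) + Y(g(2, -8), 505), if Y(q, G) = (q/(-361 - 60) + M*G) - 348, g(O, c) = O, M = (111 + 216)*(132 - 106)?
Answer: 1597873502/421 ≈ 3.7954e+6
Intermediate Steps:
M = 8502 (M = 327*26 = 8502)
Y(q, G) = -348 + 8502*G - q/421 (Y(q, G) = (q/(-361 - 60) + 8502*G) - 348 = (q/(-421) + 8502*G) - 348 = (-q/421 + 8502*G) - 348 = (8502*G - q/421) - 348 = -348 + 8502*G - q/421)
(-270154 - 227584) + Y(g(2, -8), 505) = (-270154 - 227584) + (-348 + 8502*505 - 1/421*2) = -497738 + (-348 + 4293510 - 2/421) = -497738 + 1807421200/421 = 1597873502/421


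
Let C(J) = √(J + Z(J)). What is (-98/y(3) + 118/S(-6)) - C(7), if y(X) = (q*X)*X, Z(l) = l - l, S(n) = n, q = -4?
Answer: -305/18 - √7 ≈ -19.590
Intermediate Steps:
Z(l) = 0
y(X) = -4*X² (y(X) = (-4*X)*X = -4*X²)
C(J) = √J (C(J) = √(J + 0) = √J)
(-98/y(3) + 118/S(-6)) - C(7) = (-98/((-4*3²)) + 118/(-6)) - √7 = (-98/((-4*9)) + 118*(-⅙)) - √7 = (-98/(-36) - 59/3) - √7 = (-98*(-1/36) - 59/3) - √7 = (49/18 - 59/3) - √7 = -305/18 - √7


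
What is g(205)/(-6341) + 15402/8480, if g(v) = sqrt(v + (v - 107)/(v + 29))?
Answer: 7701/4240 - sqrt(312442)/247299 ≈ 1.8140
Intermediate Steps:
g(v) = sqrt(v + (-107 + v)/(29 + v))
g(205)/(-6341) + 15402/8480 = sqrt((-107 + 205 + 205*(29 + 205))/(29 + 205))/(-6341) + 15402/8480 = sqrt((-107 + 205 + 205*234)/234)*(-1/6341) + 15402*(1/8480) = sqrt((-107 + 205 + 47970)/234)*(-1/6341) + 7701/4240 = sqrt((1/234)*48068)*(-1/6341) + 7701/4240 = sqrt(24034/117)*(-1/6341) + 7701/4240 = (sqrt(312442)/39)*(-1/6341) + 7701/4240 = -sqrt(312442)/247299 + 7701/4240 = 7701/4240 - sqrt(312442)/247299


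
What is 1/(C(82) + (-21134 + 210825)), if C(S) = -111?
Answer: 1/189580 ≈ 5.2748e-6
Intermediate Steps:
1/(C(82) + (-21134 + 210825)) = 1/(-111 + (-21134 + 210825)) = 1/(-111 + 189691) = 1/189580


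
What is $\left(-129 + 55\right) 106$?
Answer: $-7844$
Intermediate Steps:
$\left(-129 + 55\right) 106 = \left(-74\right) 106 = -7844$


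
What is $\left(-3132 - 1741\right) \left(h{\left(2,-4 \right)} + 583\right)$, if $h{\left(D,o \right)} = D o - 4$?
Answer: $-2782483$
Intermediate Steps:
$h{\left(D,o \right)} = -4 + D o$
$\left(-3132 - 1741\right) \left(h{\left(2,-4 \right)} + 583\right) = \left(-3132 - 1741\right) \left(\left(-4 + 2 \left(-4\right)\right) + 583\right) = - 4873 \left(\left(-4 - 8\right) + 583\right) = - 4873 \left(-12 + 583\right) = \left(-4873\right) 571 = -2782483$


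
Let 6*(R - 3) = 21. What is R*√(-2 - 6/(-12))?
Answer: 13*I*√6/4 ≈ 7.9608*I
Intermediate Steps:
R = 13/2 (R = 3 + (⅙)*21 = 3 + 7/2 = 13/2 ≈ 6.5000)
R*√(-2 - 6/(-12)) = 13*√(-2 - 6/(-12))/2 = 13*√(-2 - 6*(-1/12))/2 = 13*√(-2 + ½)/2 = 13*√(-3/2)/2 = 13*(I*√6/2)/2 = 13*I*√6/4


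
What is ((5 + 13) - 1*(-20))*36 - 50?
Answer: 1318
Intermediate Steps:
((5 + 13) - 1*(-20))*36 - 50 = (18 + 20)*36 - 50 = 38*36 - 50 = 1368 - 50 = 1318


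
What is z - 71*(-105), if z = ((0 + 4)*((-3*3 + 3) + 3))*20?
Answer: 7215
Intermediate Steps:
z = -240 (z = (4*((-9 + 3) + 3))*20 = (4*(-6 + 3))*20 = (4*(-3))*20 = -12*20 = -240)
z - 71*(-105) = -240 - 71*(-105) = -240 + 7455 = 7215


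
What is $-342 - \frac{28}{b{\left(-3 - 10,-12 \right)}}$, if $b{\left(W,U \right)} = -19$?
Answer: $- \frac{6470}{19} \approx -340.53$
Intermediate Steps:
$-342 - \frac{28}{b{\left(-3 - 10,-12 \right)}} = -342 - \frac{28}{-19} = -342 - 28 \left(- \frac{1}{19}\right) = -342 - - \frac{28}{19} = -342 + \frac{28}{19} = - \frac{6470}{19}$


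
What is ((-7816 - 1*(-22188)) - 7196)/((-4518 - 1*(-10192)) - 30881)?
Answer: -552/1939 ≈ -0.28468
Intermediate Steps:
((-7816 - 1*(-22188)) - 7196)/((-4518 - 1*(-10192)) - 30881) = ((-7816 + 22188) - 7196)/((-4518 + 10192) - 30881) = (14372 - 7196)/(5674 - 30881) = 7176/(-25207) = 7176*(-1/25207) = -552/1939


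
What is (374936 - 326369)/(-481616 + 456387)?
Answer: -48567/25229 ≈ -1.9250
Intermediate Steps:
(374936 - 326369)/(-481616 + 456387) = 48567/(-25229) = 48567*(-1/25229) = -48567/25229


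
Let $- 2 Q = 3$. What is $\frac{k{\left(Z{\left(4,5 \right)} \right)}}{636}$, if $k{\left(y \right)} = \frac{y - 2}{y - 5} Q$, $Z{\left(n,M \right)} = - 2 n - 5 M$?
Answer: $- \frac{35}{16112} \approx -0.0021723$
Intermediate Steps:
$Q = - \frac{3}{2}$ ($Q = \left(- \frac{1}{2}\right) 3 = - \frac{3}{2} \approx -1.5$)
$Z{\left(n,M \right)} = - 5 M - 2 n$
$k{\left(y \right)} = - \frac{3 \left(-2 + y\right)}{2 \left(-5 + y\right)}$ ($k{\left(y \right)} = \frac{y - 2}{y - 5} \left(- \frac{3}{2}\right) = \frac{-2 + y}{-5 + y} \left(- \frac{3}{2}\right) = - \frac{3 \left(-2 + y\right)}{2 \left(-5 + y\right)}$)
$\frac{k{\left(Z{\left(4,5 \right)} \right)}}{636} = \frac{\frac{3}{2} \frac{1}{-5 - 33} \left(2 - \left(\left(-5\right) 5 - 8\right)\right)}{636} = \frac{3 \left(2 - \left(-25 - 8\right)\right)}{2 \left(-5 - 33\right)} \frac{1}{636} = \frac{3 \left(2 - -33\right)}{2 \left(-5 - 33\right)} \frac{1}{636} = \frac{3 \left(2 + 33\right)}{2 \left(-38\right)} \frac{1}{636} = \frac{3}{2} \left(- \frac{1}{38}\right) 35 \cdot \frac{1}{636} = \left(- \frac{105}{76}\right) \frac{1}{636} = - \frac{35}{16112}$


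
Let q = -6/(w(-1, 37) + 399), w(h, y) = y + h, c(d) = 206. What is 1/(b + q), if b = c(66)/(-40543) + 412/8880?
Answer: 2610158340/71837477 ≈ 36.334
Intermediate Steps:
w(h, y) = h + y
b = 3718609/90005460 (b = 206/(-40543) + 412/8880 = 206*(-1/40543) + 412*(1/8880) = -206/40543 + 103/2220 = 3718609/90005460 ≈ 0.041315)
q = -2/145 (q = -6/((-1 + 37) + 399) = -6/(36 + 399) = -6/435 = -6*1/435 = -2/145 ≈ -0.013793)
1/(b + q) = 1/(3718609/90005460 - 2/145) = 1/(71837477/2610158340) = 2610158340/71837477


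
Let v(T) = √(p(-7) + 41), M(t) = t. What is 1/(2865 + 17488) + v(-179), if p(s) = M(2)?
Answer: 1/20353 + √43 ≈ 6.5575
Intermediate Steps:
p(s) = 2
v(T) = √43 (v(T) = √(2 + 41) = √43)
1/(2865 + 17488) + v(-179) = 1/(2865 + 17488) + √43 = 1/20353 + √43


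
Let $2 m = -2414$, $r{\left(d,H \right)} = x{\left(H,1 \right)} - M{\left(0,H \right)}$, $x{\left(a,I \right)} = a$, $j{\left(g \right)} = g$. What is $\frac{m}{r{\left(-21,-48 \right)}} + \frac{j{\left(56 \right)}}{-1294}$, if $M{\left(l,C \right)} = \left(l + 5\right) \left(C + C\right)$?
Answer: $- \frac{793025}{279504} \approx -2.8373$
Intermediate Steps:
$M{\left(l,C \right)} = 2 C \left(5 + l\right)$ ($M{\left(l,C \right)} = \left(5 + l\right) 2 C = 2 C \left(5 + l\right)$)
$r{\left(d,H \right)} = - 9 H$ ($r{\left(d,H \right)} = H - 2 H \left(5 + 0\right) = H - 2 H 5 = H - 10 H = - 9 H$)
$m = -1207$ ($m = \frac{1}{2} \left(-2414\right) = -1207$)
$\frac{m}{r{\left(-21,-48 \right)}} + \frac{j{\left(56 \right)}}{-1294} = - \frac{1207}{\left(-9\right) \left(-48\right)} + \frac{56}{-1294} = - \frac{1207}{432} + 56 \left(- \frac{1}{1294}\right) = \left(-1207\right) \frac{1}{432} - \frac{28}{647} = - \frac{1207}{432} - \frac{28}{647} = - \frac{793025}{279504}$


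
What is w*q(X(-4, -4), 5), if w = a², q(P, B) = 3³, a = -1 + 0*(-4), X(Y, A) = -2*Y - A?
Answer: 27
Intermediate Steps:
X(Y, A) = -A - 2*Y
a = -1 (a = -1 + 0 = -1)
q(P, B) = 27
w = 1 (w = (-1)² = 1)
w*q(X(-4, -4), 5) = 1*27 = 27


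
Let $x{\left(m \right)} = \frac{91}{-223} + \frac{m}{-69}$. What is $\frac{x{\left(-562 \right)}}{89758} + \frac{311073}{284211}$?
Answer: $\frac{2075646033025}{1896259013058} \approx 1.0946$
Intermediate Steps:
$x{\left(m \right)} = - \frac{91}{223} - \frac{m}{69}$ ($x{\left(m \right)} = 91 \left(- \frac{1}{223}\right) + m \left(- \frac{1}{69}\right) = - \frac{91}{223} - \frac{m}{69}$)
$\frac{x{\left(-562 \right)}}{89758} + \frac{311073}{284211} = \frac{- \frac{91}{223} - - \frac{562}{69}}{89758} + \frac{311073}{284211} = \left(- \frac{91}{223} + \frac{562}{69}\right) \frac{1}{89758} + 311073 \cdot \frac{1}{284211} = \frac{119047}{15387} \cdot \frac{1}{89758} + \frac{103691}{94737} = \frac{119047}{1381106346} + \frac{103691}{94737} = \frac{2075646033025}{1896259013058}$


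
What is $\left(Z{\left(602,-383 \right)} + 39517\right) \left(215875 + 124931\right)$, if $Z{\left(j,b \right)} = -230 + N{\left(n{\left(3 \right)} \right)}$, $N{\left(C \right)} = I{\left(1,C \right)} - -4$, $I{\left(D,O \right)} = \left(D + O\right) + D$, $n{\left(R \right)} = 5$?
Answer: $13392994188$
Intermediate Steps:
$I{\left(D,O \right)} = O + 2 D$
$N{\left(C \right)} = 6 + C$ ($N{\left(C \right)} = \left(C + 2 \cdot 1\right) - -4 = \left(C + 2\right) + 4 = \left(2 + C\right) + 4 = 6 + C$)
$Z{\left(j,b \right)} = -219$ ($Z{\left(j,b \right)} = -230 + \left(6 + 5\right) = -230 + 11 = -219$)
$\left(Z{\left(602,-383 \right)} + 39517\right) \left(215875 + 124931\right) = \left(-219 + 39517\right) \left(215875 + 124931\right) = 39298 \cdot 340806 = 13392994188$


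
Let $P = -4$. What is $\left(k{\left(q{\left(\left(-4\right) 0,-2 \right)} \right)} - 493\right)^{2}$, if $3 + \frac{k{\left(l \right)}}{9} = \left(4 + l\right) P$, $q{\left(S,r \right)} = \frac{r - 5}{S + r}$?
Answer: $624100$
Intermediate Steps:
$q{\left(S,r \right)} = \frac{-5 + r}{S + r}$
$k{\left(l \right)} = -171 - 36 l$ ($k{\left(l \right)} = -27 + 9 \left(4 + l\right) \left(-4\right) = -27 + 9 \left(-16 - 4 l\right) = -27 - \left(144 + 36 l\right) = -171 - 36 l$)
$\left(k{\left(q{\left(\left(-4\right) 0,-2 \right)} \right)} - 493\right)^{2} = \left(\left(-171 - 36 \frac{-5 - 2}{\left(-4\right) 0 - 2}\right) - 493\right)^{2} = \left(\left(-171 - 36 \frac{1}{0 - 2} \left(-7\right)\right) - 493\right)^{2} = \left(\left(-171 - 36 \frac{1}{-2} \left(-7\right)\right) - 493\right)^{2} = \left(\left(-171 - 36 \left(\left(- \frac{1}{2}\right) \left(-7\right)\right)\right) - 493\right)^{2} = \left(\left(-171 - 126\right) - 493\right)^{2} = \left(-297 - 493\right)^{2} = \left(-790\right)^{2} = 624100$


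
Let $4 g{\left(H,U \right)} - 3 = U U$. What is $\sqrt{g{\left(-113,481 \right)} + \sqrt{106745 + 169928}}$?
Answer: $\sqrt{57841 + \sqrt{276673}} \approx 241.59$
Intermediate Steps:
$g{\left(H,U \right)} = \frac{3}{4} + \frac{U^{2}}{4}$ ($g{\left(H,U \right)} = \frac{3}{4} + \frac{U U}{4} = \frac{3}{4} + \frac{U^{2}}{4}$)
$\sqrt{g{\left(-113,481 \right)} + \sqrt{106745 + 169928}} = \sqrt{\left(\frac{3}{4} + \frac{481^{2}}{4}\right) + \sqrt{106745 + 169928}} = \sqrt{\left(\frac{3}{4} + \frac{1}{4} \cdot 231361\right) + \sqrt{276673}} = \sqrt{\left(\frac{3}{4} + \frac{231361}{4}\right) + \sqrt{276673}} = \sqrt{57841 + \sqrt{276673}}$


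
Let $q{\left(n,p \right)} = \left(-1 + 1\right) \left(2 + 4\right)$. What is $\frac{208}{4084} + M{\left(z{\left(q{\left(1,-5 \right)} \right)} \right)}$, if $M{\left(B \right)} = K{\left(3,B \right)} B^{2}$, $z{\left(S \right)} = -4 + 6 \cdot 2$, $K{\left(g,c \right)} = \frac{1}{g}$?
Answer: $\frac{65500}{3063} \approx 21.384$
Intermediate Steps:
$q{\left(n,p \right)} = 0$ ($q{\left(n,p \right)} = 0 \cdot 6 = 0$)
$z{\left(S \right)} = 8$ ($z{\left(S \right)} = -4 + 12 = 8$)
$M{\left(B \right)} = \frac{B^{2}}{3}$
$\frac{208}{4084} + M{\left(z{\left(q{\left(1,-5 \right)} \right)} \right)} = \frac{208}{4084} + \frac{8^{2}}{3} = 208 \cdot \frac{1}{4084} + \frac{1}{3} \cdot 64 = \frac{52}{1021} + \frac{64}{3} = \frac{65500}{3063}$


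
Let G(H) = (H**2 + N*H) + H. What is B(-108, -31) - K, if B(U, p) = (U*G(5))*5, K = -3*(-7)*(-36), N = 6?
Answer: -31644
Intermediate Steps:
G(H) = H**2 + 7*H (G(H) = (H**2 + 6*H) + H = H**2 + 7*H)
K = -756 (K = 21*(-36) = -756)
B(U, p) = 300*U (B(U, p) = (U*(5*(7 + 5)))*5 = (U*(5*12))*5 = (U*60)*5 = (60*U)*5 = 300*U)
B(-108, -31) - K = 300*(-108) - 1*(-756) = -32400 + 756 = -31644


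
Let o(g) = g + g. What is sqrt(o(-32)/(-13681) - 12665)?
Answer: I*sqrt(2370504147481)/13681 ≈ 112.54*I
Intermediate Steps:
o(g) = 2*g
sqrt(o(-32)/(-13681) - 12665) = sqrt((2*(-32))/(-13681) - 12665) = sqrt(-64*(-1/13681) - 12665) = sqrt(64/13681 - 12665) = sqrt(-173269801/13681) = I*sqrt(2370504147481)/13681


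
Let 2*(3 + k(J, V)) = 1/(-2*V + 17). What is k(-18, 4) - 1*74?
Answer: -1385/18 ≈ -76.944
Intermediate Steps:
k(J, V) = -3 + 1/(2*(17 - 2*V)) (k(J, V) = -3 + 1/(2*(-2*V + 17)) = -3 + 1/(2*(17 - 2*V)))
k(-18, 4) - 1*74 = (101 - 12*4)/(2*(-17 + 2*4)) - 1*74 = (101 - 48)/(2*(-17 + 8)) - 74 = (½)*53/(-9) - 74 = (½)*(-⅑)*53 - 74 = -53/18 - 74 = -1385/18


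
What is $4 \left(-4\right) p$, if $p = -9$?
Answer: $144$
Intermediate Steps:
$4 \left(-4\right) p = 4 \left(-4\right) \left(-9\right) = \left(-16\right) \left(-9\right) = 144$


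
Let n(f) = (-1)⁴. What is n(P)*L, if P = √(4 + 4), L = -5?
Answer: -5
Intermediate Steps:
P = 2*√2 (P = √8 = 2*√2 ≈ 2.8284)
n(f) = 1
n(P)*L = 1*(-5) = -5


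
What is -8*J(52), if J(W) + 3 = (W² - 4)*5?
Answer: -107976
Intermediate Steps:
J(W) = -23 + 5*W² (J(W) = -3 + (W² - 4)*5 = -3 + (-4 + W²)*5 = -3 + (-20 + 5*W²) = -23 + 5*W²)
-8*J(52) = -8*(-23 + 5*52²) = -8*(-23 + 5*2704) = -8*(-23 + 13520) = -8*13497 = -107976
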